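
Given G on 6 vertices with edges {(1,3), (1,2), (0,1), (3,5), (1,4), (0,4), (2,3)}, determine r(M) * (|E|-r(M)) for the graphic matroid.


r(M) = |V| - c = 6 - 1 = 5.
nullity = |E| - r(M) = 7 - 5 = 2.
Product = 5 * 2 = 10.

10


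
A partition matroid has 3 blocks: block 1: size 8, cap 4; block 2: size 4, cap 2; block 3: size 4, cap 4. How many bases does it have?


A basis picks exactly ci elements from block i.
Number of bases = product of C(|Si|, ci).
= C(8,4) * C(4,2) * C(4,4)
= 70 * 6 * 1
= 420.

420


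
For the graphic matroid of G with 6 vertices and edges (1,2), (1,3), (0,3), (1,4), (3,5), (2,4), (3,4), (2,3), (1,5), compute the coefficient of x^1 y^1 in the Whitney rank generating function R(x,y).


R(x,y) = sum over A in 2^E of x^(r(E)-r(A)) * y^(|A|-r(A)).
G has 6 vertices, 9 edges. r(E) = 5.
Enumerate all 2^9 = 512 subsets.
Count subsets with r(E)-r(A)=1 and |A|-r(A)=1: 78.

78


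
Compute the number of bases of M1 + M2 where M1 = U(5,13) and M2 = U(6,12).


Bases of a direct sum M1 + M2: |B| = |B(M1)| * |B(M2)|.
|B(U(5,13))| = C(13,5) = 1287.
|B(U(6,12))| = C(12,6) = 924.
Total bases = 1287 * 924 = 1189188.

1189188


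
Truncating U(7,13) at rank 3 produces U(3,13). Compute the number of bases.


Truncating U(7,13) to rank 3 gives U(3,13).
Bases of U(3,13) are all 3-element subsets of 13 elements.
Number of bases = C(13,3) = (13 * 12 * 11) / (1 * 2 * 3) = 286.

286


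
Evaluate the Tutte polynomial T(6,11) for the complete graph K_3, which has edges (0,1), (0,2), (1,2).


T(K_3; x,y) = x^2 + x + y.
T(6,11) = 36 + 6 + 11 = 53.

53


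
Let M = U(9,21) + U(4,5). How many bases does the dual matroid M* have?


(M1+M2)* = M1* + M2*.
M1* = U(12,21), bases: C(21,12) = 293930.
M2* = U(1,5), bases: C(5,1) = 5.
|B(M*)| = 293930 * 5 = 1469650.

1469650


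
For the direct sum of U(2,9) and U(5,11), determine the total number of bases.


Bases of a direct sum M1 + M2: |B| = |B(M1)| * |B(M2)|.
|B(U(2,9))| = C(9,2) = 36.
|B(U(5,11))| = C(11,5) = 462.
Total bases = 36 * 462 = 16632.

16632


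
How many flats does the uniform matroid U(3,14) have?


Flats of U(3,14): every subset of size < 3 is a flat, plus E itself.
Count = C(14,0) + C(14,1) + C(14,2) + 1
     = 1 + 14 + 91 + 1
     = 107.

107


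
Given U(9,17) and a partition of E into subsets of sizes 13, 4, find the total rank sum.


r(Ai) = min(|Ai|, 9) for each part.
Sum = min(13,9) + min(4,9)
    = 9 + 4
    = 13.

13


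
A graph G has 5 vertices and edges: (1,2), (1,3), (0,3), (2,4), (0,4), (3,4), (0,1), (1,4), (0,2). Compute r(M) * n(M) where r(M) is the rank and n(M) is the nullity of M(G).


r(M) = |V| - c = 5 - 1 = 4.
nullity = |E| - r(M) = 9 - 4 = 5.
Product = 4 * 5 = 20.

20


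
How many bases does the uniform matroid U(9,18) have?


Bases of U(9,18) are all 9-element subsets of the 18-element ground set.
Number of bases = C(18,9).
C(18,9) = 48620.

48620


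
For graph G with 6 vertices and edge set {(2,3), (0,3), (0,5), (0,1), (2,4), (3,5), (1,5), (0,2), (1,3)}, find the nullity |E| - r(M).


Cycle rank (nullity) = |E| - r(M) = |E| - (|V| - c).
|E| = 9, |V| = 6, c = 1.
Nullity = 9 - (6 - 1) = 9 - 5 = 4.

4


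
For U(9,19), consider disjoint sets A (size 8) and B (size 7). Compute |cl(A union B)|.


|A union B| = 8 + 7 = 15 (disjoint).
In U(9,19), cl(S) = S if |S| < 9, else cl(S) = E.
Since 15 >= 9, cl(A union B) = E.
|cl(A union B)| = 19.

19


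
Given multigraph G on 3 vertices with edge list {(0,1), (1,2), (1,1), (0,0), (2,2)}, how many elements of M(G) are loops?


In a graphic matroid, a loop is a self-loop edge (u,u) with rank 0.
Examining all 5 edges for self-loops...
Self-loops found: (1,1), (0,0), (2,2)
Number of loops = 3.

3


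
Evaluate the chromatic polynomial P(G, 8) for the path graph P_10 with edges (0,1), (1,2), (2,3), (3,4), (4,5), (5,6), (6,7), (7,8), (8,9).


P(P_10, k) = k * (k-1)^(9).
P(8) = 8 * 7^9 = 8 * 40353607 = 322828856.

322828856


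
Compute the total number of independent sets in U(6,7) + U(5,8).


For a direct sum, |I(M1+M2)| = |I(M1)| * |I(M2)|.
|I(U(6,7))| = sum C(7,k) for k=0..6 = 127.
|I(U(5,8))| = sum C(8,k) for k=0..5 = 219.
Total = 127 * 219 = 27813.

27813


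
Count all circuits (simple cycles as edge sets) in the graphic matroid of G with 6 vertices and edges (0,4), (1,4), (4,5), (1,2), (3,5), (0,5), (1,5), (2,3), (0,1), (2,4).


A circuit in a graphic matroid = edge set of a simple cycle.
G has 6 vertices and 10 edges.
Enumerating all minimal edge subsets forming cycles...
Total circuits found: 22.

22


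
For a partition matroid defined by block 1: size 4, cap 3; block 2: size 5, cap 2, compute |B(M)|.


A basis picks exactly ci elements from block i.
Number of bases = product of C(|Si|, ci).
= C(4,3) * C(5,2)
= 4 * 10
= 40.

40


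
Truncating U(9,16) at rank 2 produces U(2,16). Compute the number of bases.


Truncating U(9,16) to rank 2 gives U(2,16).
Bases of U(2,16) are all 2-element subsets of 16 elements.
Number of bases = (16 choose 2) = 120.

120


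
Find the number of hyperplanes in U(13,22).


Hyperplanes of U(13,22) are flats of rank 12.
In a uniform matroid, these are exactly the (12)-element subsets.
Count = C(22,12) = 646646.

646646


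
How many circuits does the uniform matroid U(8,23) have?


In U(8,23), circuits are the (9)-element subsets.
Any set of 9 elements is dependent, and removing any one element gives
an independent set of size 8, so it is a minimal dependent set.
Number of circuits = C(23,9) = 817190.

817190


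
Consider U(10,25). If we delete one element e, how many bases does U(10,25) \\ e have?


Deleting e from U(10,25) gives U(10,24) since n > r.
Bases of U(10,24) = C(24,10) = 24! / (10! * 14!) = 1961256.

1961256


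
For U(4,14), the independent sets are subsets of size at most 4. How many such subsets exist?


Independent sets of U(4,14) are all subsets of size <= 4.
Count = (14 choose 0) + (14 choose 1) + (14 choose 2) + (14 choose 3) + (14 choose 4)
     = 1 + 14 + 91 + 364 + 1001
     = 1471.

1471


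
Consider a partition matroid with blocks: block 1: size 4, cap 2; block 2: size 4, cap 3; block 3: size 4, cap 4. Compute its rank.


Rank of a partition matroid = sum of min(|Si|, ci) for each block.
= min(4,2) + min(4,3) + min(4,4)
= 2 + 3 + 4
= 9.

9


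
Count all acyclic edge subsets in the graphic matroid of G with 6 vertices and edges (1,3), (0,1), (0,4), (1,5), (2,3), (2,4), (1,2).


An independent set in a graphic matroid is an acyclic edge subset.
G has 6 vertices and 7 edges.
Enumerate all 2^7 = 128 subsets, checking for acyclicity.
Total independent sets = 104.

104


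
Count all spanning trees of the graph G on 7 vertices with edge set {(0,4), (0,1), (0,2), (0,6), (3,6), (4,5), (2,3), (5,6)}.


By Kirchhoff's matrix tree theorem, the number of spanning trees equals
the determinant of any cofactor of the Laplacian matrix L.
G has 7 vertices and 8 edges.
Computing the (6 x 6) cofactor determinant gives 15.

15


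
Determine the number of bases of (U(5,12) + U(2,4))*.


(M1+M2)* = M1* + M2*.
M1* = U(7,12), bases: C(12,7) = 792.
M2* = U(2,4), bases: C(4,2) = 6.
|B(M*)| = 792 * 6 = 4752.

4752


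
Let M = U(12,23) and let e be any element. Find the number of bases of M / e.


Contracting e from U(12,23) gives U(11,22).
Bases of U(11,22) = C(22,11) = 705432.

705432


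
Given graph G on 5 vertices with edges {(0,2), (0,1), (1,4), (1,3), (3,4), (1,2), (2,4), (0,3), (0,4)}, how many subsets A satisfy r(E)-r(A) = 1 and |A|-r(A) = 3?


R(x,y) = sum over A in 2^E of x^(r(E)-r(A)) * y^(|A|-r(A)).
G has 5 vertices, 9 edges. r(E) = 4.
Enumerate all 2^9 = 512 subsets.
Count subsets with r(E)-r(A)=1 and |A|-r(A)=3: 2.

2


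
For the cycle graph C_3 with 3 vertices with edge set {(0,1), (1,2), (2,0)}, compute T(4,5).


T(C_3; x,y) = x + x^2 + ... + x^(2) + y.
T(4,5) = 4^1 + 4^2 + 5
= 4 + 16 + 5
= 25.

25


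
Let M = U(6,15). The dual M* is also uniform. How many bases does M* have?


The dual of U(r,n) is U(n-r, n) = U(9,15).
Bases of U(9,15) are all (9)-element subsets.
|B(M*)| = (15 choose 9) = 5005.

5005


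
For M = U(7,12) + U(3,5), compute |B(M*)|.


(M1+M2)* = M1* + M2*.
M1* = U(5,12), bases: C(12,5) = 792.
M2* = U(2,5), bases: C(5,2) = 10.
|B(M*)| = 792 * 10 = 7920.

7920


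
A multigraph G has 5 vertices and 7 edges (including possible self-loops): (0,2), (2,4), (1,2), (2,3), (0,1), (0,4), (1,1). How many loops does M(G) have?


In a graphic matroid, a loop is a self-loop edge (u,u) with rank 0.
Examining all 7 edges for self-loops...
Self-loops found: (1,1)
Number of loops = 1.

1


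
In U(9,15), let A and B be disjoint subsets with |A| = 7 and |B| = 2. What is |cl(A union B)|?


|A union B| = 7 + 2 = 9 (disjoint).
In U(9,15), cl(S) = S if |S| < 9, else cl(S) = E.
Since 9 >= 9, cl(A union B) = E.
|cl(A union B)| = 15.

15


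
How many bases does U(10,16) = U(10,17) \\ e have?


Deleting e from U(10,17) gives U(10,16) since n > r.
Bases of U(10,16) = C(16,10) = 8008.

8008


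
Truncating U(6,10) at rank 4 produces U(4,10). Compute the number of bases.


Truncating U(6,10) to rank 4 gives U(4,10).
Bases of U(4,10) are all 4-element subsets of 10 elements.
Number of bases = C(10,4) = 10! / (4! * 6!) = 210.

210


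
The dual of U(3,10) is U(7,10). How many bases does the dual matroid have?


The dual of U(r,n) is U(n-r, n) = U(7,10).
Bases of U(7,10) are all (7)-element subsets.
|B(M*)| = (10 choose 7) = 120.

120


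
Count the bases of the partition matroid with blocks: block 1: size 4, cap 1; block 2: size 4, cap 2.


A basis picks exactly ci elements from block i.
Number of bases = product of C(|Si|, ci).
= C(4,1) * C(4,2)
= 4 * 6
= 24.

24


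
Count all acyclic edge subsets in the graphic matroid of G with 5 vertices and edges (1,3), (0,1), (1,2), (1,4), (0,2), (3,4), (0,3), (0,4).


An independent set in a graphic matroid is an acyclic edge subset.
G has 5 vertices and 8 edges.
Enumerate all 2^8 = 256 subsets, checking for acyclicity.
Total independent sets = 128.

128


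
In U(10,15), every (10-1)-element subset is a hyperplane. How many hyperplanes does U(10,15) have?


Hyperplanes of U(10,15) are flats of rank 9.
In a uniform matroid, these are exactly the (9)-element subsets.
Count = C(15,9) = 5005.

5005


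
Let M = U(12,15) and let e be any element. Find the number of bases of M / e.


Contracting e from U(12,15) gives U(11,14).
Bases of U(11,14) = C(14,11) = 364.

364


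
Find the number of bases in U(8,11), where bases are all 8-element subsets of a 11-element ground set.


Bases of U(8,11) are all 8-element subsets of the 11-element ground set.
Number of bases = C(11,8).
C(11,8) = 11! / (8! * 3!) = 165.

165


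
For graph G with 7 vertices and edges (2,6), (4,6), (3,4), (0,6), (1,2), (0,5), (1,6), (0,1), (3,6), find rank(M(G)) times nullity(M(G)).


r(M) = |V| - c = 7 - 1 = 6.
nullity = |E| - r(M) = 9 - 6 = 3.
Product = 6 * 3 = 18.

18


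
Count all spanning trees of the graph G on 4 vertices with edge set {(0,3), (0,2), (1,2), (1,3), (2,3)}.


By Kirchhoff's matrix tree theorem, the number of spanning trees equals
the determinant of any cofactor of the Laplacian matrix L.
G has 4 vertices and 5 edges.
Computing the (3 x 3) cofactor determinant gives 8.

8


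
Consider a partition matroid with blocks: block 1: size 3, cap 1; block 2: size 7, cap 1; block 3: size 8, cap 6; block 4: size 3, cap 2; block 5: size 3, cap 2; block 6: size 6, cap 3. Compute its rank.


Rank of a partition matroid = sum of min(|Si|, ci) for each block.
= min(3,1) + min(7,1) + min(8,6) + min(3,2) + min(3,2) + min(6,3)
= 1 + 1 + 6 + 2 + 2 + 3
= 15.

15


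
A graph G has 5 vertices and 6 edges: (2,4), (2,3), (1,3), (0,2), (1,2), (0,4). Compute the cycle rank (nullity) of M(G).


Cycle rank (nullity) = |E| - r(M) = |E| - (|V| - c).
|E| = 6, |V| = 5, c = 1.
Nullity = 6 - (5 - 1) = 6 - 4 = 2.

2


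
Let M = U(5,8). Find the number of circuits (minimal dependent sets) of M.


In U(5,8), circuits are the (6)-element subsets.
Any set of 6 elements is dependent, and removing any one element gives
an independent set of size 5, so it is a minimal dependent set.
Number of circuits = (8 choose 6) = 28.

28


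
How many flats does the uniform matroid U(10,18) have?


Flats of U(10,18): every subset of size < 10 is a flat, plus E itself.
Count = (18 choose 0) + (18 choose 1) + (18 choose 2) + (18 choose 3) + (18 choose 4) + (18 choose 5) + (18 choose 6) + (18 choose 7) + (18 choose 8) + (18 choose 9) + 1
     = 1 + 18 + 153 + 816 + 3060 + 8568 + 18564 + 31824 + 43758 + 48620 + 1
     = 155383.

155383


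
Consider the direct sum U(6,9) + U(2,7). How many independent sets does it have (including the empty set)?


For a direct sum, |I(M1+M2)| = |I(M1)| * |I(M2)|.
|I(U(6,9))| = sum C(9,k) for k=0..6 = 466.
|I(U(2,7))| = sum C(7,k) for k=0..2 = 29.
Total = 466 * 29 = 13514.

13514


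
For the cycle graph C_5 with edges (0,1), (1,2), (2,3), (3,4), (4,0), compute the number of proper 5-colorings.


P(C_5, k) = (k-1)^5 + (-1)^5*(k-1).
P(5) = (4)^5 - 4
= 1024 - 4 = 1020.

1020


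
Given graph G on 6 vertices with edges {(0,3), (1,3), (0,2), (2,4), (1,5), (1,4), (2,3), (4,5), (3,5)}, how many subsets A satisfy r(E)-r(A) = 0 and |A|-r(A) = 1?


R(x,y) = sum over A in 2^E of x^(r(E)-r(A)) * y^(|A|-r(A)).
G has 6 vertices, 9 edges. r(E) = 5.
Enumerate all 2^9 = 512 subsets.
Count subsets with r(E)-r(A)=0 and |A|-r(A)=1: 71.

71


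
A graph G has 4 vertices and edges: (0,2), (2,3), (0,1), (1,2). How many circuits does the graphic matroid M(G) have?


A circuit in a graphic matroid = edge set of a simple cycle.
G has 4 vertices and 4 edges.
Enumerating all minimal edge subsets forming cycles...
Total circuits found: 1.

1


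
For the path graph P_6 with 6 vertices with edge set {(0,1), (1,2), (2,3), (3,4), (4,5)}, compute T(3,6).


A path on 6 vertices is a tree with 5 edges.
T(x,y) = x^(5) for any tree.
T(3,6) = 3^5 = 243.

243


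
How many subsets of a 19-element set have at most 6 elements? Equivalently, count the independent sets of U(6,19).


Independent sets of U(6,19) are all subsets of size <= 6.
Count = (19 choose 0) + (19 choose 1) + (19 choose 2) + (19 choose 3) + (19 choose 4) + (19 choose 5) + (19 choose 6)
     = 1 + 19 + 171 + 969 + 3876 + 11628 + 27132
     = 43796.

43796


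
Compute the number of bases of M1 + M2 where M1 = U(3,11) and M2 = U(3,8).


Bases of a direct sum M1 + M2: |B| = |B(M1)| * |B(M2)|.
|B(U(3,11))| = C(11,3) = 165.
|B(U(3,8))| = C(8,3) = 56.
Total bases = 165 * 56 = 9240.

9240


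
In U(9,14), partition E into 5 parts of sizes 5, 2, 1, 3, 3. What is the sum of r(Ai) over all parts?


r(Ai) = min(|Ai|, 9) for each part.
Sum = min(5,9) + min(2,9) + min(1,9) + min(3,9) + min(3,9)
    = 5 + 2 + 1 + 3 + 3
    = 14.

14


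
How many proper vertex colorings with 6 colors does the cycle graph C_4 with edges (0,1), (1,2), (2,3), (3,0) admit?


P(C_4, k) = (k-1)^4 + (-1)^4*(k-1).
P(6) = (5)^4 + 5
= 625 + 5 = 630.

630


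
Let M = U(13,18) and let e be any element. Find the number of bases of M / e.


Contracting e from U(13,18) gives U(12,17).
Bases of U(12,17) = (17 choose 12) = 6188.

6188


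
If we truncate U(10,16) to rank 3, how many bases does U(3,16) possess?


Truncating U(10,16) to rank 3 gives U(3,16).
Bases of U(3,16) are all 3-element subsets of 16 elements.
Number of bases = C(16,3) = 16! / (3! * 13!) = 560.

560


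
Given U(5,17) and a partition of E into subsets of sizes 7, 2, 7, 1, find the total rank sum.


r(Ai) = min(|Ai|, 5) for each part.
Sum = min(7,5) + min(2,5) + min(7,5) + min(1,5)
    = 5 + 2 + 5 + 1
    = 13.

13


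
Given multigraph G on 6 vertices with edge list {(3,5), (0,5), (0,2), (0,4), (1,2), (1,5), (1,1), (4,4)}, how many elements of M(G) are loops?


In a graphic matroid, a loop is a self-loop edge (u,u) with rank 0.
Examining all 8 edges for self-loops...
Self-loops found: (1,1), (4,4)
Number of loops = 2.

2


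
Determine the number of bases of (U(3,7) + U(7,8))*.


(M1+M2)* = M1* + M2*.
M1* = U(4,7), bases: C(7,4) = 35.
M2* = U(1,8), bases: C(8,1) = 8.
|B(M*)| = 35 * 8 = 280.

280


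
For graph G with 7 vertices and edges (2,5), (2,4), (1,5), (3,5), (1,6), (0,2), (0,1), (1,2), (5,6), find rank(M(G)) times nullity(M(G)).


r(M) = |V| - c = 7 - 1 = 6.
nullity = |E| - r(M) = 9 - 6 = 3.
Product = 6 * 3 = 18.

18


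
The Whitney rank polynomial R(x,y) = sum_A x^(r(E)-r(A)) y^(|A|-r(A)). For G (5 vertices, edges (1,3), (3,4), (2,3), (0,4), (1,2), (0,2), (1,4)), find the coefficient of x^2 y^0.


R(x,y) = sum over A in 2^E of x^(r(E)-r(A)) * y^(|A|-r(A)).
G has 5 vertices, 7 edges. r(E) = 4.
Enumerate all 2^7 = 128 subsets.
Count subsets with r(E)-r(A)=2 and |A|-r(A)=0: 21.

21


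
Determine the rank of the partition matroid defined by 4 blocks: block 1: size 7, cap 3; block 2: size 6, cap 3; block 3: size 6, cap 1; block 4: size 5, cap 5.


Rank of a partition matroid = sum of min(|Si|, ci) for each block.
= min(7,3) + min(6,3) + min(6,1) + min(5,5)
= 3 + 3 + 1 + 5
= 12.

12


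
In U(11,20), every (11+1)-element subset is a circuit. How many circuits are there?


In U(11,20), circuits are the (12)-element subsets.
Any set of 12 elements is dependent, and removing any one element gives
an independent set of size 11, so it is a minimal dependent set.
Number of circuits = (20 choose 12) = 125970.

125970


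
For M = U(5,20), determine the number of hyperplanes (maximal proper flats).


Hyperplanes of U(5,20) are flats of rank 4.
In a uniform matroid, these are exactly the (4)-element subsets.
Count = (20 choose 4) = 4845.

4845


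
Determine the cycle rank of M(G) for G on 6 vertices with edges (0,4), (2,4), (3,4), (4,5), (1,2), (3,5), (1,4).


Cycle rank (nullity) = |E| - r(M) = |E| - (|V| - c).
|E| = 7, |V| = 6, c = 1.
Nullity = 7 - (6 - 1) = 7 - 5 = 2.

2


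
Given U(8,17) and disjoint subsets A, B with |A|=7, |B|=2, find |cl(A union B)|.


|A union B| = 7 + 2 = 9 (disjoint).
In U(8,17), cl(S) = S if |S| < 8, else cl(S) = E.
Since 9 >= 8, cl(A union B) = E.
|cl(A union B)| = 17.

17


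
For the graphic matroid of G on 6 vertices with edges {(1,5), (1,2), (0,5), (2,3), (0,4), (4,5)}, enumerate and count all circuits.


A circuit in a graphic matroid = edge set of a simple cycle.
G has 6 vertices and 6 edges.
Enumerating all minimal edge subsets forming cycles...
Total circuits found: 1.

1


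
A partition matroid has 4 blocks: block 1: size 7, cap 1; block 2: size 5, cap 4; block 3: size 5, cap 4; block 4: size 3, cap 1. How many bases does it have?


A basis picks exactly ci elements from block i.
Number of bases = product of C(|Si|, ci).
= C(7,1) * C(5,4) * C(5,4) * C(3,1)
= 7 * 5 * 5 * 3
= 525.

525


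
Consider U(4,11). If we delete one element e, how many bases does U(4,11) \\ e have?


Deleting e from U(4,11) gives U(4,10) since n > r.
Bases of U(4,10) = C(10,4) = 10! / (4! * 6!) = 210.

210


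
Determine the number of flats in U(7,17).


Flats of U(7,17): every subset of size < 7 is a flat, plus E itself.
Count = (17 choose 0) + (17 choose 1) + (17 choose 2) + (17 choose 3) + (17 choose 4) + (17 choose 5) + (17 choose 6) + 1
     = 1 + 17 + 136 + 680 + 2380 + 6188 + 12376 + 1
     = 21779.

21779


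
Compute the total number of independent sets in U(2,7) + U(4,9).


For a direct sum, |I(M1+M2)| = |I(M1)| * |I(M2)|.
|I(U(2,7))| = sum C(7,k) for k=0..2 = 29.
|I(U(4,9))| = sum C(9,k) for k=0..4 = 256.
Total = 29 * 256 = 7424.

7424


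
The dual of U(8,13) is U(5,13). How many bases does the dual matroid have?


The dual of U(r,n) is U(n-r, n) = U(5,13).
Bases of U(5,13) are all (5)-element subsets.
|B(M*)| = C(13,5) = 13! / (5! * 8!) = 1287.

1287


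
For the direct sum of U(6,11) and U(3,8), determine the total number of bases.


Bases of a direct sum M1 + M2: |B| = |B(M1)| * |B(M2)|.
|B(U(6,11))| = C(11,6) = 462.
|B(U(3,8))| = C(8,3) = 56.
Total bases = 462 * 56 = 25872.

25872


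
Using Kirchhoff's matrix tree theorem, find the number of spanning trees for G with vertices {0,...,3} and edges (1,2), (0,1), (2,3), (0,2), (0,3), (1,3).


By Kirchhoff's matrix tree theorem, the number of spanning trees equals
the determinant of any cofactor of the Laplacian matrix L.
G has 4 vertices and 6 edges.
Computing the (3 x 3) cofactor determinant gives 16.

16


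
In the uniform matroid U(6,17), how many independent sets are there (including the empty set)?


Independent sets of U(6,17) are all subsets of size <= 6.
Count = (17 choose 0) + (17 choose 1) + (17 choose 2) + (17 choose 3) + (17 choose 4) + (17 choose 5) + (17 choose 6)
     = 1 + 17 + 136 + 680 + 2380 + 6188 + 12376
     = 21778.

21778


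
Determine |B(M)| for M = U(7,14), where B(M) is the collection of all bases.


Bases of U(7,14) are all 7-element subsets of the 14-element ground set.
Number of bases = C(14,7).
C(14,7) = 3432.

3432


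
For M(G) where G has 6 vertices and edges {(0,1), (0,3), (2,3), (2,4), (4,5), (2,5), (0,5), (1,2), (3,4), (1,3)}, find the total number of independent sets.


An independent set in a graphic matroid is an acyclic edge subset.
G has 6 vertices and 10 edges.
Enumerate all 2^10 = 1024 subsets, checking for acyclicity.
Total independent sets = 478.

478


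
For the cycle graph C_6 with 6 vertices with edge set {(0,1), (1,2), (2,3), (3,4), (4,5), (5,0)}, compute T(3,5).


T(C_6; x,y) = x + x^2 + ... + x^(5) + y.
T(3,5) = 3^1 + 3^2 + 3^3 + 3^4 + 3^5 + 5
= 3 + 9 + 27 + 81 + 243 + 5
= 368.

368


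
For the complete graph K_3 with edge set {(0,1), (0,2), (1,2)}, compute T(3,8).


T(K_3; x,y) = x^2 + x + y.
T(3,8) = 9 + 3 + 8 = 20.

20


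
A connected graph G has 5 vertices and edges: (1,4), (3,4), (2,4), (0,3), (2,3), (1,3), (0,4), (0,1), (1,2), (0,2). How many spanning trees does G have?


By Kirchhoff's matrix tree theorem, the number of spanning trees equals
the determinant of any cofactor of the Laplacian matrix L.
G has 5 vertices and 10 edges.
Computing the (4 x 4) cofactor determinant gives 125.

125


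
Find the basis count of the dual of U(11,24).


The dual of U(r,n) is U(n-r, n) = U(13,24).
Bases of U(13,24) are all (13)-element subsets.
|B(M*)| = C(24,13) = 2496144.

2496144


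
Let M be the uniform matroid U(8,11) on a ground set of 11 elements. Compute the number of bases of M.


Bases of U(8,11) are all 8-element subsets of the 11-element ground set.
Number of bases = C(11,8).
C(11,8) = 165.

165


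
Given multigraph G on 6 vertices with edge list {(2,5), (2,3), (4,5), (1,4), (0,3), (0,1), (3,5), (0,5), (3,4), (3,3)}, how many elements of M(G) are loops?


In a graphic matroid, a loop is a self-loop edge (u,u) with rank 0.
Examining all 10 edges for self-loops...
Self-loops found: (3,3)
Number of loops = 1.

1


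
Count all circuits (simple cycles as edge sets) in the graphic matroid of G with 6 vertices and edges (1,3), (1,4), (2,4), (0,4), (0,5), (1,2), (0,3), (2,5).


A circuit in a graphic matroid = edge set of a simple cycle.
G has 6 vertices and 8 edges.
Enumerating all minimal edge subsets forming cycles...
Total circuits found: 7.

7


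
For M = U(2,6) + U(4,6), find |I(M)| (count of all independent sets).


For a direct sum, |I(M1+M2)| = |I(M1)| * |I(M2)|.
|I(U(2,6))| = sum C(6,k) for k=0..2 = 22.
|I(U(4,6))| = sum C(6,k) for k=0..4 = 57.
Total = 22 * 57 = 1254.

1254


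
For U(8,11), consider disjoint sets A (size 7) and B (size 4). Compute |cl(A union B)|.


|A union B| = 7 + 4 = 11 (disjoint).
In U(8,11), cl(S) = S if |S| < 8, else cl(S) = E.
Since 11 >= 8, cl(A union B) = E.
|cl(A union B)| = 11.

11


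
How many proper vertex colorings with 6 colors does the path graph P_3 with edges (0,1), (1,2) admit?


P(P_3, k) = k * (k-1)^(2).
P(6) = 6 * 5^2 = 6 * 25 = 150.

150


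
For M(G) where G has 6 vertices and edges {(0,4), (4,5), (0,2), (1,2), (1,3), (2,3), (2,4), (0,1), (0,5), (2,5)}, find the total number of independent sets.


An independent set in a graphic matroid is an acyclic edge subset.
G has 6 vertices and 10 edges.
Enumerate all 2^10 = 1024 subsets, checking for acyclicity.
Total independent sets = 436.

436


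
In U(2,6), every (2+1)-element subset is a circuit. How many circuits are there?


In U(2,6), circuits are the (3)-element subsets.
Any set of 3 elements is dependent, and removing any one element gives
an independent set of size 2, so it is a minimal dependent set.
Number of circuits = C(6,3) = (6 * 5 * 4) / (1 * 2 * 3) = 20.

20


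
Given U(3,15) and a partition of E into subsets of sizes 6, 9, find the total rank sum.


r(Ai) = min(|Ai|, 3) for each part.
Sum = min(6,3) + min(9,3)
    = 3 + 3
    = 6.

6


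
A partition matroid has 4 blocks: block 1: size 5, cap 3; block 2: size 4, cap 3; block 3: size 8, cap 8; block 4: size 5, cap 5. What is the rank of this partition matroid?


Rank of a partition matroid = sum of min(|Si|, ci) for each block.
= min(5,3) + min(4,3) + min(8,8) + min(5,5)
= 3 + 3 + 8 + 5
= 19.

19


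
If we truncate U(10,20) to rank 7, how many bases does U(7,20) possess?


Truncating U(10,20) to rank 7 gives U(7,20).
Bases of U(7,20) are all 7-element subsets of 20 elements.
Number of bases = (20 choose 7) = 77520.

77520


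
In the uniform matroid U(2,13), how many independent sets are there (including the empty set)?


Independent sets of U(2,13) are all subsets of size <= 2.
Count = (13 choose 0) + (13 choose 1) + (13 choose 2)
     = 1 + 13 + 78
     = 92.

92


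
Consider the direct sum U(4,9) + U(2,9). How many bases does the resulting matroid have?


Bases of a direct sum M1 + M2: |B| = |B(M1)| * |B(M2)|.
|B(U(4,9))| = C(9,4) = 126.
|B(U(2,9))| = C(9,2) = 36.
Total bases = 126 * 36 = 4536.

4536


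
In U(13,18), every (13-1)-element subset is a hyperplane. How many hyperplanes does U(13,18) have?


Hyperplanes of U(13,18) are flats of rank 12.
In a uniform matroid, these are exactly the (12)-element subsets.
Count = (18 choose 12) = 18564.

18564


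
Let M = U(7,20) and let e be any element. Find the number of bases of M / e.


Contracting e from U(7,20) gives U(6,19).
Bases of U(6,19) = (19 choose 6) = 27132.

27132


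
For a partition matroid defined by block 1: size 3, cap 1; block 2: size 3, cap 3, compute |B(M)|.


A basis picks exactly ci elements from block i.
Number of bases = product of C(|Si|, ci).
= C(3,1) * C(3,3)
= 3 * 1
= 3.

3


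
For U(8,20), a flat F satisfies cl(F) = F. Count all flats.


Flats of U(8,20): every subset of size < 8 is a flat, plus E itself.
Count = (20 choose 0) + (20 choose 1) + (20 choose 2) + (20 choose 3) + (20 choose 4) + (20 choose 5) + (20 choose 6) + (20 choose 7) + 1
     = 1 + 20 + 190 + 1140 + 4845 + 15504 + 38760 + 77520 + 1
     = 137981.

137981


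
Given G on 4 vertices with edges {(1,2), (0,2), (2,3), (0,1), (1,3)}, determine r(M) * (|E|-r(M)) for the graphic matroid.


r(M) = |V| - c = 4 - 1 = 3.
nullity = |E| - r(M) = 5 - 3 = 2.
Product = 3 * 2 = 6.

6


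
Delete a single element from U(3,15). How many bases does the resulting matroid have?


Deleting e from U(3,15) gives U(3,14) since n > r.
Bases of U(3,14) = C(14,3) = 14! / (3! * 11!) = 364.

364


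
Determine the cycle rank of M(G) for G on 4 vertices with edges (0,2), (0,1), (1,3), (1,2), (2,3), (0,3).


Cycle rank (nullity) = |E| - r(M) = |E| - (|V| - c).
|E| = 6, |V| = 4, c = 1.
Nullity = 6 - (4 - 1) = 6 - 3 = 3.

3


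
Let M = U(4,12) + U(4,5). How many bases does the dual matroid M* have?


(M1+M2)* = M1* + M2*.
M1* = U(8,12), bases: C(12,8) = 495.
M2* = U(1,5), bases: C(5,1) = 5.
|B(M*)| = 495 * 5 = 2475.

2475


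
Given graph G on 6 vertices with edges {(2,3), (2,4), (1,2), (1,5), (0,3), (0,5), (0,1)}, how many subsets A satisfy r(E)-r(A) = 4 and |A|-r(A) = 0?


R(x,y) = sum over A in 2^E of x^(r(E)-r(A)) * y^(|A|-r(A)).
G has 6 vertices, 7 edges. r(E) = 5.
Enumerate all 2^7 = 128 subsets.
Count subsets with r(E)-r(A)=4 and |A|-r(A)=0: 7.

7


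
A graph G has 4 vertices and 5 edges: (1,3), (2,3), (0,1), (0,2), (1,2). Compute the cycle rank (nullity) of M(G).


Cycle rank (nullity) = |E| - r(M) = |E| - (|V| - c).
|E| = 5, |V| = 4, c = 1.
Nullity = 5 - (4 - 1) = 5 - 3 = 2.

2


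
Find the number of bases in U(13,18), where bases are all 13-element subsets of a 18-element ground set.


Bases of U(13,18) are all 13-element subsets of the 18-element ground set.
Number of bases = C(18,13).
(18 choose 13) = 8568.

8568


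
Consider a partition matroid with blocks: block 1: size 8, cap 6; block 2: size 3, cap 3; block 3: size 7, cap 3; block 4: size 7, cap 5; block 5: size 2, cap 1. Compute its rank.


Rank of a partition matroid = sum of min(|Si|, ci) for each block.
= min(8,6) + min(3,3) + min(7,3) + min(7,5) + min(2,1)
= 6 + 3 + 3 + 5 + 1
= 18.

18


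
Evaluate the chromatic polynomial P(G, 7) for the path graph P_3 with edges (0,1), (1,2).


P(P_3, k) = k * (k-1)^(2).
P(7) = 7 * 6^2 = 7 * 36 = 252.

252


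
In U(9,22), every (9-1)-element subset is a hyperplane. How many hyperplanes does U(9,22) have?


Hyperplanes of U(9,22) are flats of rank 8.
In a uniform matroid, these are exactly the (8)-element subsets.
Count = C(22,8) = 319770.

319770


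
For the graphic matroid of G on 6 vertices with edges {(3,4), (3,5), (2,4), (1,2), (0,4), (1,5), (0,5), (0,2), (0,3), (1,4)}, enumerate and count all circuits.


A circuit in a graphic matroid = edge set of a simple cycle.
G has 6 vertices and 10 edges.
Enumerating all minimal edge subsets forming cycles...
Total circuits found: 23.

23


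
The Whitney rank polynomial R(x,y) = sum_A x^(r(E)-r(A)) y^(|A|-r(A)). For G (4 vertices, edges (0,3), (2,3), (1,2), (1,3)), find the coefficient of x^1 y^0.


R(x,y) = sum over A in 2^E of x^(r(E)-r(A)) * y^(|A|-r(A)).
G has 4 vertices, 4 edges. r(E) = 3.
Enumerate all 2^4 = 16 subsets.
Count subsets with r(E)-r(A)=1 and |A|-r(A)=0: 6.

6


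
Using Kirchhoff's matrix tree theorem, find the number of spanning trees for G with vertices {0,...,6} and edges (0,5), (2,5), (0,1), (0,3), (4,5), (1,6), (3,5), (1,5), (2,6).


By Kirchhoff's matrix tree theorem, the number of spanning trees equals
the determinant of any cofactor of the Laplacian matrix L.
G has 7 vertices and 9 edges.
Computing the (6 x 6) cofactor determinant gives 29.

29


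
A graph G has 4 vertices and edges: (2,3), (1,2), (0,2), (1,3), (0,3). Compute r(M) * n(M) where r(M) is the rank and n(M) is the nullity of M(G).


r(M) = |V| - c = 4 - 1 = 3.
nullity = |E| - r(M) = 5 - 3 = 2.
Product = 3 * 2 = 6.

6


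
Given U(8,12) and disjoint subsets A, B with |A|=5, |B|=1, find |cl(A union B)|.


|A union B| = 5 + 1 = 6 (disjoint).
In U(8,12), cl(S) = S if |S| < 8, else cl(S) = E.
Since 6 < 8, cl(A union B) = A union B.
|cl(A union B)| = 6.

6


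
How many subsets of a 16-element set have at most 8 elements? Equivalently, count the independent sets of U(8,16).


Independent sets of U(8,16) are all subsets of size <= 8.
Count = (16 choose 0) + (16 choose 1) + (16 choose 2) + (16 choose 3) + (16 choose 4) + (16 choose 5) + (16 choose 6) + (16 choose 7) + (16 choose 8)
     = 1 + 16 + 120 + 560 + 1820 + 4368 + 8008 + 11440 + 12870
     = 39203.

39203


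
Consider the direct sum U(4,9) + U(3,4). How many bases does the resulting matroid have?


Bases of a direct sum M1 + M2: |B| = |B(M1)| * |B(M2)|.
|B(U(4,9))| = C(9,4) = 126.
|B(U(3,4))| = C(4,3) = 4.
Total bases = 126 * 4 = 504.

504


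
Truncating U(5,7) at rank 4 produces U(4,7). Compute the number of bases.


Truncating U(5,7) to rank 4 gives U(4,7).
Bases of U(4,7) are all 4-element subsets of 7 elements.
Number of bases = (7 choose 4) = 35.

35


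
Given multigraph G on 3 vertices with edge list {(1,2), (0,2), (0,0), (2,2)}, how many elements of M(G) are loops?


In a graphic matroid, a loop is a self-loop edge (u,u) with rank 0.
Examining all 4 edges for self-loops...
Self-loops found: (0,0), (2,2)
Number of loops = 2.

2


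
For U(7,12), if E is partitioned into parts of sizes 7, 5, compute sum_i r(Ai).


r(Ai) = min(|Ai|, 7) for each part.
Sum = min(7,7) + min(5,7)
    = 7 + 5
    = 12.

12


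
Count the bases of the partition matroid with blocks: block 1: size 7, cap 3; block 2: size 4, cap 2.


A basis picks exactly ci elements from block i.
Number of bases = product of C(|Si|, ci).
= C(7,3) * C(4,2)
= 35 * 6
= 210.

210


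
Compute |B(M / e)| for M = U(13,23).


Contracting e from U(13,23) gives U(12,22).
Bases of U(12,22) = (22 choose 12) = 646646.

646646


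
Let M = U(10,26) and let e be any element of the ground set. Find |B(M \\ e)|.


Deleting e from U(10,26) gives U(10,25) since n > r.
Bases of U(10,25) = C(25,10) = 25! / (10! * 15!) = 3268760.

3268760


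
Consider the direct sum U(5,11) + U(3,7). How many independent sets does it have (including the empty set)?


For a direct sum, |I(M1+M2)| = |I(M1)| * |I(M2)|.
|I(U(5,11))| = sum C(11,k) for k=0..5 = 1024.
|I(U(3,7))| = sum C(7,k) for k=0..3 = 64.
Total = 1024 * 64 = 65536.

65536


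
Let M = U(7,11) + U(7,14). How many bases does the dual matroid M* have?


(M1+M2)* = M1* + M2*.
M1* = U(4,11), bases: C(11,4) = 330.
M2* = U(7,14), bases: C(14,7) = 3432.
|B(M*)| = 330 * 3432 = 1132560.

1132560


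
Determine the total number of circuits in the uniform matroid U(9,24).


In U(9,24), circuits are the (10)-element subsets.
Any set of 10 elements is dependent, and removing any one element gives
an independent set of size 9, so it is a minimal dependent set.
Number of circuits = C(24,10) = 1961256.

1961256


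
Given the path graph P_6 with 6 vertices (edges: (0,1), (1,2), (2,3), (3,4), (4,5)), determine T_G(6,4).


A path on 6 vertices is a tree with 5 edges.
T(x,y) = x^(5) for any tree.
T(6,4) = 6^5 = 7776.

7776


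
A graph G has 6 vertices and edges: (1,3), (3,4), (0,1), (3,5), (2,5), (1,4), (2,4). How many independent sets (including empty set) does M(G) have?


An independent set in a graphic matroid is an acyclic edge subset.
G has 6 vertices and 7 edges.
Enumerate all 2^7 = 128 subsets, checking for acyclicity.
Total independent sets = 104.

104


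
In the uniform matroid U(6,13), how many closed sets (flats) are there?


Flats of U(6,13): every subset of size < 6 is a flat, plus E itself.
Count = (13 choose 0) + (13 choose 1) + (13 choose 2) + (13 choose 3) + (13 choose 4) + (13 choose 5) + 1
     = 1 + 13 + 78 + 286 + 715 + 1287 + 1
     = 2381.

2381


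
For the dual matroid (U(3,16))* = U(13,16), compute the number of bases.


The dual of U(r,n) is U(n-r, n) = U(13,16).
Bases of U(13,16) are all (13)-element subsets.
|B(M*)| = C(16,13) = 16! / (13! * 3!) = 560.

560


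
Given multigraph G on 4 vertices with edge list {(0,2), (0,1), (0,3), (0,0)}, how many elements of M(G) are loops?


In a graphic matroid, a loop is a self-loop edge (u,u) with rank 0.
Examining all 4 edges for self-loops...
Self-loops found: (0,0)
Number of loops = 1.

1


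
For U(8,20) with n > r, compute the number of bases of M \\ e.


Deleting e from U(8,20) gives U(8,19) since n > r.
Bases of U(8,19) = (19 choose 8) = 75582.

75582


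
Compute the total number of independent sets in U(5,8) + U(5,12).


For a direct sum, |I(M1+M2)| = |I(M1)| * |I(M2)|.
|I(U(5,8))| = sum C(8,k) for k=0..5 = 219.
|I(U(5,12))| = sum C(12,k) for k=0..5 = 1586.
Total = 219 * 1586 = 347334.

347334


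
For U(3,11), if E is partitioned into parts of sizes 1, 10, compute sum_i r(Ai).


r(Ai) = min(|Ai|, 3) for each part.
Sum = min(1,3) + min(10,3)
    = 1 + 3
    = 4.

4


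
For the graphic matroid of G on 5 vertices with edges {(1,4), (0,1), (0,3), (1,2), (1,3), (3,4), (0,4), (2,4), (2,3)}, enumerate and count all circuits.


A circuit in a graphic matroid = edge set of a simple cycle.
G has 5 vertices and 9 edges.
Enumerating all minimal edge subsets forming cycles...
Total circuits found: 22.

22


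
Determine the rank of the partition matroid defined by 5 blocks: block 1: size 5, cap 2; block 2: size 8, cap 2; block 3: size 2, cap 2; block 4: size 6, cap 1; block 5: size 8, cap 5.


Rank of a partition matroid = sum of min(|Si|, ci) for each block.
= min(5,2) + min(8,2) + min(2,2) + min(6,1) + min(8,5)
= 2 + 2 + 2 + 1 + 5
= 12.

12


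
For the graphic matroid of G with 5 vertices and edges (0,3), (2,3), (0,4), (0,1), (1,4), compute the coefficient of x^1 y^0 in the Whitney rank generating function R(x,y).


R(x,y) = sum over A in 2^E of x^(r(E)-r(A)) * y^(|A|-r(A)).
G has 5 vertices, 5 edges. r(E) = 4.
Enumerate all 2^5 = 32 subsets.
Count subsets with r(E)-r(A)=1 and |A|-r(A)=0: 9.

9


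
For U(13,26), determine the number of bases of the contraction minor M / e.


Contracting e from U(13,26) gives U(12,25).
Bases of U(12,25) = C(25,12) = 25! / (12! * 13!) = 5200300.

5200300


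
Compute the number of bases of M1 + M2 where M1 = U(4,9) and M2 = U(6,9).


Bases of a direct sum M1 + M2: |B| = |B(M1)| * |B(M2)|.
|B(U(4,9))| = C(9,4) = 126.
|B(U(6,9))| = C(9,6) = 84.
Total bases = 126 * 84 = 10584.

10584


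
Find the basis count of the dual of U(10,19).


The dual of U(r,n) is U(n-r, n) = U(9,19).
Bases of U(9,19) are all (9)-element subsets.
|B(M*)| = C(19,9) = 19! / (9! * 10!) = 92378.

92378


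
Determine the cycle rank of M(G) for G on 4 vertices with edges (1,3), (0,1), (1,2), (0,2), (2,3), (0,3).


Cycle rank (nullity) = |E| - r(M) = |E| - (|V| - c).
|E| = 6, |V| = 4, c = 1.
Nullity = 6 - (4 - 1) = 6 - 3 = 3.

3


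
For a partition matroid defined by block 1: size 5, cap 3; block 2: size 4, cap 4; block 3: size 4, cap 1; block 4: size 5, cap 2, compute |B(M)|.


A basis picks exactly ci elements from block i.
Number of bases = product of C(|Si|, ci).
= C(5,3) * C(4,4) * C(4,1) * C(5,2)
= 10 * 1 * 4 * 10
= 400.

400


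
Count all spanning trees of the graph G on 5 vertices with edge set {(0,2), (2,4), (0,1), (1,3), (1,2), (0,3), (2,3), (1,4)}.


By Kirchhoff's matrix tree theorem, the number of spanning trees equals
the determinant of any cofactor of the Laplacian matrix L.
G has 5 vertices and 8 edges.
Computing the (4 x 4) cofactor determinant gives 40.

40


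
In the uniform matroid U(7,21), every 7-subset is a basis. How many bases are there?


Bases of U(7,21) are all 7-element subsets of the 21-element ground set.
Number of bases = C(21,7).
C(21,7) = 116280.

116280


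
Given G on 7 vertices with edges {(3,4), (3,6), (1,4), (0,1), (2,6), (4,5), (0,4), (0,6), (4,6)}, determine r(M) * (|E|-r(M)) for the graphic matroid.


r(M) = |V| - c = 7 - 1 = 6.
nullity = |E| - r(M) = 9 - 6 = 3.
Product = 6 * 3 = 18.

18


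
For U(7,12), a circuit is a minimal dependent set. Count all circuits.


In U(7,12), circuits are the (8)-element subsets.
Any set of 8 elements is dependent, and removing any one element gives
an independent set of size 7, so it is a minimal dependent set.
Number of circuits = C(12,8) = 495.

495


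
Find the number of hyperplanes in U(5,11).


Hyperplanes of U(5,11) are flats of rank 4.
In a uniform matroid, these are exactly the (4)-element subsets.
Count = C(11,4) = 11! / (4! * 7!) = 330.

330


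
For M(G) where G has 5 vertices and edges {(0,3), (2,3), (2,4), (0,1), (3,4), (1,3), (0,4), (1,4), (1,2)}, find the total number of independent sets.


An independent set in a graphic matroid is an acyclic edge subset.
G has 5 vertices and 9 edges.
Enumerate all 2^9 = 512 subsets, checking for acyclicity.
Total independent sets = 198.

198
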